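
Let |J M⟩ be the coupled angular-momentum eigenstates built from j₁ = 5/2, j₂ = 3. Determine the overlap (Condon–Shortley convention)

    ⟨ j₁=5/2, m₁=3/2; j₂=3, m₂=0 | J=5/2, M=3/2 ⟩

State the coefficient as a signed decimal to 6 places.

-0.483046

√[6·3!2!3!/9! · 4!1!3!3!4!1!] = √(864/35)
  +(−1)^0/∏(0,3,1,3,1,0)! = 1/36  (running 1/36)
  +(−1)^1/∏(1,2,0,2,2,1)! = -1/8  (running -7/72)
⟨..|..⟩ = √(864/35)·(-7/72) = -0.483046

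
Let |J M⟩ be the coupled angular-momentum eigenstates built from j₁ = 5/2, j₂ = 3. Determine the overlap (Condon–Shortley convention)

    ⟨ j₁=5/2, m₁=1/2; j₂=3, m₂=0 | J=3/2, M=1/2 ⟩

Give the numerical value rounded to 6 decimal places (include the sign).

+0.338062

√[4·4!1!2!/8! · 3!2!3!3!2!1!] = √(144/35)
  +(−1)^1/∏(1,3,1,2,0,0)! = -1/12  (running -1/12)
  +(−1)^2/∏(2,2,0,1,1,1)! = 1/4  (running 1/6)
⟨..|..⟩ = √(144/35)·(1/6) = +0.338062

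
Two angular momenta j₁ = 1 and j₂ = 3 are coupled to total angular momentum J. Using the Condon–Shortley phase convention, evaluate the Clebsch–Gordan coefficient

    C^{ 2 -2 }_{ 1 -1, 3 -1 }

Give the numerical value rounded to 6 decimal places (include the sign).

+√(1/21) = +0.218218

√[5·2!0!4!/7! · 0!2!2!4!0!4!] = √(768/7)
  +(−1)^2/∏(2,0,0,0,0,4)! = 1/48  (running 1/48)
⟨..|..⟩ = √(768/7)·(1/48) = +0.218218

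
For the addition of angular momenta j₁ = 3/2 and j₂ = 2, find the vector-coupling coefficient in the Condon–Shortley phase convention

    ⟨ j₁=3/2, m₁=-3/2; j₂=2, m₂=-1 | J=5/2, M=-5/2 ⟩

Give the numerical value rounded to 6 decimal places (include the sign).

j₁+j₂−J=1  J+j₁−j₂=2  J−j₁+j₂=3  j₁+j₂+J+1=7
(j₁±m₁, j₂±m₂, J±M) = (0,3,1,3,0,5)
P² = 432/7
sum k=1..1:
  [1] −1/12 = -1/12
S = -1/12
C² = P²·S² = 3/7 ; C = -0.654654

-0.654654  (= −√(3/7))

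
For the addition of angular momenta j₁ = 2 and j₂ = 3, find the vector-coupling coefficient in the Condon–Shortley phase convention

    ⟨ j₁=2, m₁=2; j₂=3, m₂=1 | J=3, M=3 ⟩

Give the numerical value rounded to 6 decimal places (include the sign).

triangle: 2!·2!·4!/9! = 96/362880
(j±m)!: 4!·0!·4!·2!·6!·0! = 829440
prefactor² = (2J+1)·Δ·N² = 1536
  k=0: +1/(0!·2!·0!·4!·2!·0!) = 1/96
Σ = 1/96  ⇒  CG² = 1536·1/96² = 1/6
CG = +√(1/6) = +0.408248

+√(1/6) = +0.408248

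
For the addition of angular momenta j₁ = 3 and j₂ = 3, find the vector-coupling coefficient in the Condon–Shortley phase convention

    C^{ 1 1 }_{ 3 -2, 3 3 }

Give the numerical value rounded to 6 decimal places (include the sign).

triangle: 5!·1!·1!/8! = 120/40320
(j±m)!: 1!·5!·6!·0!·2!·0! = 172800
prefactor² = (2J+1)·Δ·N² = 10800/7
  k=5: −1/(5!·0!·0!·1!·1!·0!) = -1/120
Σ = -1/120  ⇒  CG² = 10800/7·(-1/120)² = 3/28
CG = −√(3/28) = -0.327327

-0.327327  (= −√(3/28))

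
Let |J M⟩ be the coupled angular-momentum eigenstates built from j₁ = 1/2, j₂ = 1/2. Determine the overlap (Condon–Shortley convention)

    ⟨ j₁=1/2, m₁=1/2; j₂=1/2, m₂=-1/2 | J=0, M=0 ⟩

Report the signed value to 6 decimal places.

+0.707107  (= +√(1/2))

√[1·1!0!0!/2! · 1!0!0!1!0!0!] = √(1/2)
  +(−1)^0/∏(0,1,0,0,0,0)! = 1  (running 1)
⟨..|..⟩ = √(1/2)·(1) = +0.707107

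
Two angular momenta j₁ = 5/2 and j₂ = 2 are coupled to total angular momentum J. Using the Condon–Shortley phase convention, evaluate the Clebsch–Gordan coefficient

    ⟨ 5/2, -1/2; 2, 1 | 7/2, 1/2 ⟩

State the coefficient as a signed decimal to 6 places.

j₁+j₂−J=1  J+j₁−j₂=4  J−j₁+j₂=3  j₁+j₂+J+1=9
(j₁±m₁, j₂±m₂, J±M) = (2,3,3,1,4,3)
P² = 1152/35
sum k=0..1:
  [0] +1/36 = 1/36
  [1] −1/8 = -1/8
S = -7/72
C² = P²·S² = 14/45 ; C = -0.557773

−√(14/45) ≈ -0.557773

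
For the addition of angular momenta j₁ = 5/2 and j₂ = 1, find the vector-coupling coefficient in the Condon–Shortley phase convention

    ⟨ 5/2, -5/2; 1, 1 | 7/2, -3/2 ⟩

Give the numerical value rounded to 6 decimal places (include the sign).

+0.218218

j₁+j₂−J=0  J+j₁−j₂=5  J−j₁+j₂=2  j₁+j₂+J+1=8
(j₁±m₁, j₂±m₂, J±M) = (0,5,2,0,2,5)
P² = 19200/7
sum k=0..0:
  [0] +1/240 = 1/240
S = 1/240
C² = P²·S² = 1/21 ; C = +0.218218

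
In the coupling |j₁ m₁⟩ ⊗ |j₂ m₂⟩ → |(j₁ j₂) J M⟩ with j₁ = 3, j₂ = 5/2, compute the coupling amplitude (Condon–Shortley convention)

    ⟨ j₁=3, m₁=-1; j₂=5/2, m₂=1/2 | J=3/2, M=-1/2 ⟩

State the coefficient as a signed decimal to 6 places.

triangle: 4!×2!×1!/8! = 48/40320
(j±m)!: 2!×4!×3!×2!×1!×2! = 1152
prefactor² = (2J+1)×Δ×N² = 192/35
  k=2: +1/(2!×2!×2!×1!×0!×0!) = 1/8
  k=3: −1/(3!×1!×1!×0!×1!×1!) = -1/6
Σ = -1/24  ⇒  CG² = 192/35×(-1/24)² = 1/105
CG = −√(1/105) = -0.097590

−√(1/105) = -0.097590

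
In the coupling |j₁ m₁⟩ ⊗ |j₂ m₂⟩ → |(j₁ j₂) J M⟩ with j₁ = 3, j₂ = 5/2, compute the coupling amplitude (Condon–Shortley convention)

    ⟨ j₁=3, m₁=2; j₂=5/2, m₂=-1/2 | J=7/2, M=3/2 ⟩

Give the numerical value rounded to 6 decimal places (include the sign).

√[8·2!4!3!/10! · 5!1!2!3!5!2!] = √(1536/7)
  +(−1)^0/∏(0,2,1,2,3,1)! = 1/24  (running 1/24)
  +(−1)^1/∏(1,1,0,1,4,2)! = -1/48  (running 1/48)
⟨..|..⟩ = √(1536/7)·(1/48) = +0.308607

+√(2/21) ≈ +0.308607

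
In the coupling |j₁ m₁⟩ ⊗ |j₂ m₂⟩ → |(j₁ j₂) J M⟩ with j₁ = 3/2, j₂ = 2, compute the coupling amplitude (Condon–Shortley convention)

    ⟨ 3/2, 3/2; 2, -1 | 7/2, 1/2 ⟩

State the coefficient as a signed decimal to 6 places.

+0.338062  (= +√(4/35))

j₁+j₂−J=0  J+j₁−j₂=3  J−j₁+j₂=4  j₁+j₂+J+1=8
(j₁±m₁, j₂±m₂, J±M) = (3,0,1,3,4,3)
P² = 5184/35
sum k=0..0:
  [0] +1/36 = 1/36
S = 1/36
C² = P²·S² = 4/35 ; C = +0.338062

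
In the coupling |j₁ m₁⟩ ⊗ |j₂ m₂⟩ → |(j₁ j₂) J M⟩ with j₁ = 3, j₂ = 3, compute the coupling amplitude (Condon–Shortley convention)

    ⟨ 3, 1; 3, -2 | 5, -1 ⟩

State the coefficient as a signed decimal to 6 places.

triangle: 1!·5!·5!/12! = 14400/479001600
(j±m)!: 4!·2!·1!·5!·4!·6! = 99532800
prefactor² = (2J+1)·Δ·N² = 230400/7
  k=0: +1/(0!·1!·2!·1!·3!·4!) = 1/288
  k=1: −1/(1!·0!·1!·0!·4!·5!) = -1/2880
Σ = 1/320  ⇒  CG² = 230400/7·1/320² = 9/28
CG = +√(9/28) = +0.566947

+0.566947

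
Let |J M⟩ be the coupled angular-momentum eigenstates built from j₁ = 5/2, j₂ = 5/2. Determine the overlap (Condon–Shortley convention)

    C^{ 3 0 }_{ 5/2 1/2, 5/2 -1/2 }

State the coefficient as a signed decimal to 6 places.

triangle: 2!·3!·3!/9! = 72/362880
(j±m)!: 3!·2!·2!·3!·3!·3! = 5184
prefactor² = (2J+1)·Δ·N² = 36/5
  k=0: +1/(0!·2!·2!·2!·1!·1!) = 1/8
  k=1: −1/(1!·1!·1!·1!·2!·2!) = -1/4
  k=2: +1/(2!·0!·0!·0!·3!·3!) = 1/72
Σ = -1/9  ⇒  CG² = 36/5·(-1/9)² = 4/45
CG = −√(4/45) = -0.298142

−√(4/45) ≈ -0.298142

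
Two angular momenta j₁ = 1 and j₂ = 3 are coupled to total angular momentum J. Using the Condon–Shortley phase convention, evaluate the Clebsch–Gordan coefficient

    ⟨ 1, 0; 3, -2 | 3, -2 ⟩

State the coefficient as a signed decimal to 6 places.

+√(1/3) ≈ +0.577350

triangle: 1!*1!*5!/8! = 120/40320
(j±m)!: 1!*1!*1!*5!*1!*5! = 14400
prefactor² = (2J+1)*Δ*N² = 300
  k=0: +1/(0!*1!*1!*1!*0!*4!) = 1/24
  k=1: −1/(1!*0!*0!*0!*1!*5!) = -1/120
Σ = 1/30  ⇒  CG² = 300*1/30² = 1/3
CG = +√(1/3) = +0.577350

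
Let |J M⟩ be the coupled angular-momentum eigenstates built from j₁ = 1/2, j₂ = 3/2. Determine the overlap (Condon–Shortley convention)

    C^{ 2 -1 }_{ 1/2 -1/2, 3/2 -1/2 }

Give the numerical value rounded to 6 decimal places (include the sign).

+0.866025  (= +√(3/4))

j₁+j₂−J=0  J+j₁−j₂=1  J−j₁+j₂=3  j₁+j₂+J+1=5
(j₁±m₁, j₂±m₂, J±M) = (0,1,1,2,1,3)
P² = 3
sum k=0..0:
  [0] +1/2 = 1/2
S = 1/2
C² = P²·S² = 3/4 ; C = +0.866025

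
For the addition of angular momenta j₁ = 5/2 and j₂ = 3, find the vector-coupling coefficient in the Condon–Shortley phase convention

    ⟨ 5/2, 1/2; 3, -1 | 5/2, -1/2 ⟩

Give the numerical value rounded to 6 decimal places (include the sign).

j₁+j₂−J=3  J+j₁−j₂=2  J−j₁+j₂=3  j₁+j₂+J+1=9
(j₁±m₁, j₂±m₂, J±M) = (3,2,2,4,2,3)
P² = 288/35
sum k=0..2:
  [0] +1/24 = 1/24
  [1] −1/4 = -1/4
  [2] +1/24 = 1/24
S = -1/6
C² = P²·S² = 8/35 ; C = -0.478091

-0.478091  (= −√(8/35))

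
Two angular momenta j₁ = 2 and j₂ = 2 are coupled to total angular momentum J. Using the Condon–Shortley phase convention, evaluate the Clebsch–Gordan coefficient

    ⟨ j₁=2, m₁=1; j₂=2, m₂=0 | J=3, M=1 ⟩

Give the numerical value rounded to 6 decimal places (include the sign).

+√(1/5) ≈ +0.447214

triangle: 1!·3!·3!/8! = 36/40320
(j±m)!: 3!·1!·2!·2!·4!·2! = 1152
prefactor² = (2J+1)·Δ·N² = 36/5
  k=0: +1/(0!·1!·1!·2!·2!·1!) = 1/4
  k=1: −1/(1!·0!·0!·1!·3!·2!) = -1/12
Σ = 1/6  ⇒  CG² = 36/5·1/6² = 1/5
CG = +√(1/5) = +0.447214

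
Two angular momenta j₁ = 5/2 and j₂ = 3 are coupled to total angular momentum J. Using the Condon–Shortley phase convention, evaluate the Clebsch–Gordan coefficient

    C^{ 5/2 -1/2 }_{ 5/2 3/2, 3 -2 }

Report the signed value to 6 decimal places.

+√(1/14) = +0.267261

√[6·3!2!3!/9! · 4!1!1!5!2!3!] = √(288/7)
  +(−1)^0/∏(0,3,1,1,1,2)! = 1/12  (running 1/12)
  +(−1)^1/∏(1,2,0,0,2,3)! = -1/24  (running 1/24)
⟨..|..⟩ = √(288/7)·(1/24) = +0.267261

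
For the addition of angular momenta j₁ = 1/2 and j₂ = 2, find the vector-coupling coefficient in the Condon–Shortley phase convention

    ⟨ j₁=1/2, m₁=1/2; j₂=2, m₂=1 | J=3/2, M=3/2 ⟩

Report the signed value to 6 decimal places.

√[4·1!0!3!/5! · 1!0!3!1!3!0!] = √(36/5)
  +(−1)^0/∏(0,1,0,3,0,0)! = 1/6  (running 1/6)
⟨..|..⟩ = √(36/5)·(1/6) = +0.447214

+√(1/5) ≈ +0.447214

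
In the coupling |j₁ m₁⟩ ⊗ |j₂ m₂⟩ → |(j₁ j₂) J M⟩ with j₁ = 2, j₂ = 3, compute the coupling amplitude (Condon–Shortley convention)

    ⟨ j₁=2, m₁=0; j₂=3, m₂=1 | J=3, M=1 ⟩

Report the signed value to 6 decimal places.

-0.387298  (= −√(3/20))

√[7·2!2!4!/9! · 2!2!4!2!4!2!] = √(256/15)
  +(−1)^0/∏(0,2,2,4,0,0)! = 1/96  (running 1/96)
  +(−1)^1/∏(1,1,1,3,1,1)! = -1/6  (running -5/32)
  +(−1)^2/∏(2,0,0,2,2,2)! = 1/16  (running -3/32)
⟨..|..⟩ = √(256/15)·(-3/32) = -0.387298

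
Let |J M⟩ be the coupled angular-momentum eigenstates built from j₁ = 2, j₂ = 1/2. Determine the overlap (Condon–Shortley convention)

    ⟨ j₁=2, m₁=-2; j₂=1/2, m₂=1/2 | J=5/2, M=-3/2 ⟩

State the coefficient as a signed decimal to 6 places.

triangle: 0!·4!·1!/6! = 24/720
(j±m)!: 0!·4!·1!·0!·1!·4! = 576
prefactor² = (2J+1)·Δ·N² = 576/5
  k=0: +1/(0!·0!·4!·1!·0!·0!) = 1/24
Σ = 1/24  ⇒  CG² = 576/5·1/24² = 1/5
CG = +√(1/5) = +0.447214

+0.447214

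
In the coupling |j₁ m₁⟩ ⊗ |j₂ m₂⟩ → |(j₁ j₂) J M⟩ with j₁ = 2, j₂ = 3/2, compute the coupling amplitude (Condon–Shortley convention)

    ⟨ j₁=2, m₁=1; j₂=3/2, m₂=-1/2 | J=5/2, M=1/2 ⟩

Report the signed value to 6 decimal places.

j₁+j₂−J=1  J+j₁−j₂=3  J−j₁+j₂=2  j₁+j₂+J+1=7
(j₁±m₁, j₂±m₂, J±M) = (3,1,1,2,3,2)
P² = 72/35
sum k=0..1:
  [0] +1/2 = 1/2
  [1] −1/12 = -1/12
S = 5/12
C² = P²·S² = 5/14 ; C = +0.597614

+√(5/14) ≈ +0.597614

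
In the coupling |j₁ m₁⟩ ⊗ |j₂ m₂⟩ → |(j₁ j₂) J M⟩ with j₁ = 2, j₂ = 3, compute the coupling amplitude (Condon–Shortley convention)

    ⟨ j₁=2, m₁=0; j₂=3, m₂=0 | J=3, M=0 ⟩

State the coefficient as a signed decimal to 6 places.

-0.516398

√[7·2!2!4!/9! · 2!2!3!3!3!3!] = √(48/5)
  +(−1)^0/∏(0,2,2,3,0,1)! = 1/24  (running 1/24)
  +(−1)^1/∏(1,1,1,2,1,2)! = -1/4  (running -5/24)
  +(−1)^2/∏(2,0,0,1,2,3)! = 1/24  (running -1/6)
⟨..|..⟩ = √(48/5)·(-1/6) = -0.516398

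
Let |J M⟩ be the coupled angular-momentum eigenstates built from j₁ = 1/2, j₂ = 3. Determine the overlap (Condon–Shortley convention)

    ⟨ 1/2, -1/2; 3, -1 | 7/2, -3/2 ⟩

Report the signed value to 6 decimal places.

+√(5/7) = +0.845154

triangle: 0!×1!×6!/8! = 720/40320
(j±m)!: 0!×1!×2!×4!×2!×5! = 11520
prefactor² = (2J+1)×Δ×N² = 11520/7
  k=0: +1/(0!×0!×1!×2!×0!×4!) = 1/48
Σ = 1/48  ⇒  CG² = 11520/7×1/48² = 5/7
CG = +√(5/7) = +0.845154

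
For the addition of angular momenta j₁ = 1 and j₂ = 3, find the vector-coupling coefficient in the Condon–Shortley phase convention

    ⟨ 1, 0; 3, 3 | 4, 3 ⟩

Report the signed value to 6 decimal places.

triangle: 0!×2!×6!/9! = 1440/362880
(j±m)!: 1!×1!×6!×0!×7!×1! = 3628800
prefactor² = (2J+1)×Δ×N² = 129600
  k=0: +1/(0!×0!×1!×6!×1!×0!) = 1/720
Σ = 1/720  ⇒  CG² = 129600×1/720² = 1/4
CG = +√(1/4) = +0.500000

+0.500000  (= +√(1/4))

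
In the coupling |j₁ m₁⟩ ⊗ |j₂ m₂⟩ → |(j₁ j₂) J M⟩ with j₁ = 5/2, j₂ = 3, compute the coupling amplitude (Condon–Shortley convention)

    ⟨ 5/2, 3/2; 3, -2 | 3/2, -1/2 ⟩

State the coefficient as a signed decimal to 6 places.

triangle: 4!·1!·2!/8! = 48/40320
(j±m)!: 4!·1!·1!·5!·1!·2! = 5760
prefactor² = (2J+1)·Δ·N² = 192/7
  k=0: +1/(0!·4!·1!·1!·0!·1!) = 1/24
  k=1: −1/(1!·3!·0!·0!·1!·2!) = -1/12
Σ = -1/24  ⇒  CG² = 192/7·(-1/24)² = 1/21
CG = −√(1/21) = -0.218218

−√(1/21) ≈ -0.218218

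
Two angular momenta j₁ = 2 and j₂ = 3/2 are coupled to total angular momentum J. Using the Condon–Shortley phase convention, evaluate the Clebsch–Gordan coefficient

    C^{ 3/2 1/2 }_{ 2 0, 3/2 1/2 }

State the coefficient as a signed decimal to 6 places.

-0.447214

j₁+j₂−J=2  J+j₁−j₂=2  J−j₁+j₂=1  j₁+j₂+J+1=6
(j₁±m₁, j₂±m₂, J±M) = (2,2,2,1,2,1)
P² = 16/45
sum k=1..2:
  [1] −1/1 = -1
  [2] +1/4 = 1/4
S = -3/4
C² = P²·S² = 1/5 ; C = -0.447214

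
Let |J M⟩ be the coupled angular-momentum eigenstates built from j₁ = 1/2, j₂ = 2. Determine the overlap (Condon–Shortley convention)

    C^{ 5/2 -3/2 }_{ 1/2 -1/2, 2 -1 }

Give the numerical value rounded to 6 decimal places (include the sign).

triangle: 0!·1!·4!/6! = 24/720
(j±m)!: 0!·1!·1!·3!·1!·4! = 144
prefactor² = (2J+1)·Δ·N² = 144/5
  k=0: +1/(0!·0!·1!·1!·0!·3!) = 1/6
Σ = 1/6  ⇒  CG² = 144/5·1/6² = 4/5
CG = +√(4/5) = +0.894427

+√(4/5) = +0.894427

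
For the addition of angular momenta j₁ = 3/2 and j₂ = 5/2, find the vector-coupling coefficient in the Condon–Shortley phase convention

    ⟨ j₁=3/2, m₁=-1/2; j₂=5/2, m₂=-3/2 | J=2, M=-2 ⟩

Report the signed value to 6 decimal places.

j₁+j₂−J=2  J+j₁−j₂=1  J−j₁+j₂=3  j₁+j₂+J+1=7
(j₁±m₁, j₂±m₂, J±M) = (1,2,1,4,0,4)
P² = 96/7
sum k=1..1:
  [1] −1/6 = -1/6
S = -1/6
C² = P²·S² = 8/21 ; C = -0.617213

−√(8/21) = -0.617213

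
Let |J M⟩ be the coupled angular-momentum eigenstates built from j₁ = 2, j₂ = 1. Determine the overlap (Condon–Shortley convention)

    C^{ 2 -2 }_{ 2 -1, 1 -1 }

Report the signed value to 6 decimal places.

j₁+j₂−J=1  J+j₁−j₂=3  J−j₁+j₂=1  j₁+j₂+J+1=6
(j₁±m₁, j₂±m₂, J±M) = (1,3,0,2,0,4)
P² = 12
sum k=0..0:
  [0] +1/6 = 1/6
S = 1/6
C² = P²·S² = 1/3 ; C = +0.577350

+0.577350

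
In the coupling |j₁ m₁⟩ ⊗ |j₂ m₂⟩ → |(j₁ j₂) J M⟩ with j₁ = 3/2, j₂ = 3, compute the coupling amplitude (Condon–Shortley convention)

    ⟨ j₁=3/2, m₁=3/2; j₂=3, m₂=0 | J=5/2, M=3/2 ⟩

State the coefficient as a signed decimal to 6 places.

+0.507093

√[6·2!1!4!/8! · 3!0!3!3!4!1!] = √(1296/35)
  +(−1)^0/∏(0,2,0,3,1,1)! = 1/12  (running 1/12)
⟨..|..⟩ = √(1296/35)·(1/12) = +0.507093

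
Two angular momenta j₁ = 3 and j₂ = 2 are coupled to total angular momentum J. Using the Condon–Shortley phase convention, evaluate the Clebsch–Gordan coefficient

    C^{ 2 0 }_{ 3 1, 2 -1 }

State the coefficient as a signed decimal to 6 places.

-0.377964

j₁+j₂−J=3  J+j₁−j₂=3  J−j₁+j₂=1  j₁+j₂+J+1=8
(j₁±m₁, j₂±m₂, J±M) = (4,2,1,3,2,2)
P² = 36/7
sum k=0..1:
  [0] +1/12 = 1/12
  [1] −1/4 = -1/4
S = -1/6
C² = P²·S² = 1/7 ; C = -0.377964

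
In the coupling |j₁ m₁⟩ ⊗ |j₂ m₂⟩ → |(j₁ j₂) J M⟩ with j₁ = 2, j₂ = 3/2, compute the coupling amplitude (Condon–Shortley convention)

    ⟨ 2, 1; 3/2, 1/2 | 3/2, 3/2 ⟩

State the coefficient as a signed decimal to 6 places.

j₁+j₂−J=2  J+j₁−j₂=2  J−j₁+j₂=1  j₁+j₂+J+1=6
(j₁±m₁, j₂±m₂, J±M) = (3,1,2,1,3,0)
P² = 8/5
sum k=1..1:
  [1] −1/2 = -1/2
S = -1/2
C² = P²·S² = 2/5 ; C = -0.632456

−√(2/5) ≈ -0.632456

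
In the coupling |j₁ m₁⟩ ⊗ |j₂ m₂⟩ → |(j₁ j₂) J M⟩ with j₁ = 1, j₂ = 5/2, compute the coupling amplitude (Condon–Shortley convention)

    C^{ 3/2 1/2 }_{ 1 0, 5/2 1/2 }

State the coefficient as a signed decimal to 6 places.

−√(2/5) = -0.632456

√[4·2!0!3!/6! · 1!1!3!2!2!1!] = √(8/5)
  +(−1)^1/∏(1,1,0,2,0,1)! = -1/2  (running -1/2)
⟨..|..⟩ = √(8/5)·(-1/2) = -0.632456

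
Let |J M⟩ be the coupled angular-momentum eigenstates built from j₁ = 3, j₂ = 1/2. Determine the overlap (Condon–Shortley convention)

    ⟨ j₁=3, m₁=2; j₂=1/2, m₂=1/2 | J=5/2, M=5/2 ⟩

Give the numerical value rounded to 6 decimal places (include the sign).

−√(1/7) = -0.377964

triangle: 1!·5!·0!/7! = 120/5040
(j±m)!: 5!·1!·1!·0!·5!·0! = 14400
prefactor² = (2J+1)·Δ·N² = 14400/7
  k=1: −1/(1!·0!·0!·0!·5!·0!) = -1/120
Σ = -1/120  ⇒  CG² = 14400/7·(-1/120)² = 1/7
CG = −√(1/7) = -0.377964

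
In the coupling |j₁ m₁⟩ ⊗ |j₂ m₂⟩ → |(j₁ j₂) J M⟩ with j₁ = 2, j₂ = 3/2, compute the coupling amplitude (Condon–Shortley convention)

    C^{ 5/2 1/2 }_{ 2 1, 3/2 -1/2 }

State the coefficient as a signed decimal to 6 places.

triangle: 1!×3!×2!/7! = 12/5040
(j±m)!: 3!×1!×1!×2!×3!×2! = 144
prefactor² = (2J+1)×Δ×N² = 72/35
  k=0: +1/(0!×1!×1!×1!×2!×1!) = 1/2
  k=1: −1/(1!×0!×0!×0!×3!×2!) = -1/12
Σ = 5/12  ⇒  CG² = 72/35×5/12² = 5/14
CG = +√(5/14) = +0.597614

+√(5/14) = +0.597614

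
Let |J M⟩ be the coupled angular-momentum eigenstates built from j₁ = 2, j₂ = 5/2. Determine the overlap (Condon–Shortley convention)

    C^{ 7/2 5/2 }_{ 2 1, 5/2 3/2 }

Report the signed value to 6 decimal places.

-0.125988  (= −√(1/63))

j₁+j₂−J=1  J+j₁−j₂=3  J−j₁+j₂=4  j₁+j₂+J+1=9
(j₁±m₁, j₂±m₂, J±M) = (3,1,4,1,6,1)
P² = 2304/7
sum k=0..1:
  [0] +1/48 = 1/48
  [1] −1/36 = -1/36
S = -1/144
C² = P²·S² = 1/63 ; C = -0.125988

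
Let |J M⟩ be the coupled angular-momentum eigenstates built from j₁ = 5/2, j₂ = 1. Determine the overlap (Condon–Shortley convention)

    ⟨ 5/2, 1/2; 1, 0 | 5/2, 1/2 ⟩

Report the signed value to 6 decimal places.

+√(1/35) ≈ +0.169031

j₁+j₂−J=1  J+j₁−j₂=4  J−j₁+j₂=1  j₁+j₂+J+1=7
(j₁±m₁, j₂±m₂, J±M) = (3,2,1,1,3,2)
P² = 144/35
sum k=0..1:
  [0] +1/4 = 1/4
  [1] −1/6 = -1/6
S = 1/12
C² = P²·S² = 1/35 ; C = +0.169031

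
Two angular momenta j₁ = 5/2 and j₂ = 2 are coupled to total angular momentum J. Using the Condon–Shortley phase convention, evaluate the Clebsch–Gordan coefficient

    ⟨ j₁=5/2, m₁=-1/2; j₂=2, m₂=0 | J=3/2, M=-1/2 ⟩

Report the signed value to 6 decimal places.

+0.239046  (= +√(2/35))

√[4·3!2!1!/7! · 2!3!2!2!1!2!] = √(32/35)
  +(−1)^1/∏(1,2,2,1,0,0)! = -1/4  (running -1/4)
  +(−1)^2/∏(2,1,1,0,1,1)! = 1/2  (running 1/4)
⟨..|..⟩ = √(32/35)·(1/4) = +0.239046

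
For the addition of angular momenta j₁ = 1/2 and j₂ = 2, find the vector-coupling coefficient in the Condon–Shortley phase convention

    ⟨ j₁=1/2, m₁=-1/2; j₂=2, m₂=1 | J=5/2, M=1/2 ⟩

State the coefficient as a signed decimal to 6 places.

√[6·0!1!4!/6! · 0!1!3!1!3!2!] = √(72/5)
  +(−1)^0/∏(0,0,1,3,0,1)! = 1/6  (running 1/6)
⟨..|..⟩ = √(72/5)·(1/6) = +0.632456

+√(2/5) = +0.632456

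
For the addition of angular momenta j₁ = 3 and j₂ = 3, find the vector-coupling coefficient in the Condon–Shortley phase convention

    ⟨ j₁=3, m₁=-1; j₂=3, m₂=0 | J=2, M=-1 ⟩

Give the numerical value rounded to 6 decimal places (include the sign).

+0.154303  (= +√(1/42))

j₁+j₂−J=4  J+j₁−j₂=2  J−j₁+j₂=2  j₁+j₂+J+1=9
(j₁±m₁, j₂±m₂, J±M) = (2,4,3,3,1,3)
P² = 96/7
sum k=2..3:
  [2] +1/8 = 1/8
  [3] −1/12 = -1/12
S = 1/24
C² = P²·S² = 1/42 ; C = +0.154303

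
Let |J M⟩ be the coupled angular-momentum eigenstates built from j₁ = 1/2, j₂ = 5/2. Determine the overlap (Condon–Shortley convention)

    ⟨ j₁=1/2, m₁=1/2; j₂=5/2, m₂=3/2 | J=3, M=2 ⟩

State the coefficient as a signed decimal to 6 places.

+√(5/6) ≈ +0.912871

j₁+j₂−J=0  J+j₁−j₂=1  J−j₁+j₂=5  j₁+j₂+J+1=7
(j₁±m₁, j₂±m₂, J±M) = (1,0,4,1,5,1)
P² = 480
sum k=0..0:
  [0] +1/24 = 1/24
S = 1/24
C² = P²·S² = 5/6 ; C = +0.912871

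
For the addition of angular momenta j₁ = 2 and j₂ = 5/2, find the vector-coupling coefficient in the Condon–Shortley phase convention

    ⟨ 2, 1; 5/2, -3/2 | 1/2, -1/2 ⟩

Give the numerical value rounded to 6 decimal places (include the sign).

triangle: 4!×0!×1!/6! = 24/720
(j±m)!: 3!×1!×1!×4!×0!×1! = 144
prefactor² = (2J+1)×Δ×N² = 48/5
  k=1: −1/(1!×3!×0!×0!×0!×1!) = -1/6
Σ = -1/6  ⇒  CG² = 48/5×(-1/6)² = 4/15
CG = −√(4/15) = -0.516398

−√(4/15) ≈ -0.516398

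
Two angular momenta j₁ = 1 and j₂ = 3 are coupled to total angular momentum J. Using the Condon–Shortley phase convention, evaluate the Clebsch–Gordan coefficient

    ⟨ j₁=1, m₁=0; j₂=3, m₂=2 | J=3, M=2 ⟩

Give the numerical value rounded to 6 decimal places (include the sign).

triangle: 1!*1!*5!/8! = 120/40320
(j±m)!: 1!*1!*5!*1!*5!*1! = 14400
prefactor² = (2J+1)*Δ*N² = 300
  k=0: +1/(0!*1!*1!*5!*0!*0!) = 1/120
  k=1: −1/(1!*0!*0!*4!*1!*1!) = -1/24
Σ = -1/30  ⇒  CG² = 300*(-1/30)² = 1/3
CG = −√(1/3) = -0.577350

−√(1/3) ≈ -0.577350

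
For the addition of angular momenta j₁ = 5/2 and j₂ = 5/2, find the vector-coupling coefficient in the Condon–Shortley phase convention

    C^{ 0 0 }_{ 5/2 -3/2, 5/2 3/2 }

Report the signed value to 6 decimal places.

+0.408248  (= +√(1/6))

j₁+j₂−J=5  J+j₁−j₂=0  J−j₁+j₂=0  j₁+j₂+J+1=6
(j₁±m₁, j₂±m₂, J±M) = (1,4,4,1,0,0)
P² = 96
sum k=4..4:
  [4] +1/24 = 1/24
S = 1/24
C² = P²·S² = 1/6 ; C = +0.408248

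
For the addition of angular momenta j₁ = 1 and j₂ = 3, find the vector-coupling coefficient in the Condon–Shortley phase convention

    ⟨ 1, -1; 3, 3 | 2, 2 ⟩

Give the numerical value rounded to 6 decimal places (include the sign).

+0.845154

√[5·2!0!4!/7! · 0!2!6!0!4!0!] = √(11520/7)
  +(−1)^2/∏(2,0,0,4,0,0)! = 1/48  (running 1/48)
⟨..|..⟩ = √(11520/7)·(1/48) = +0.845154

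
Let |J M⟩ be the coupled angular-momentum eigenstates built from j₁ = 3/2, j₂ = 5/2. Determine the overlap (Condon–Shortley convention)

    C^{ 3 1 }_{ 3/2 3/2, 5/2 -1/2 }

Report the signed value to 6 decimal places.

+√(9/20) = +0.670820

triangle: 1!·2!·4!/8! = 48/40320
(j±m)!: 3!·0!·2!·3!·4!·2! = 3456
prefactor² = (2J+1)·Δ·N² = 144/5
  k=0: +1/(0!·1!·0!·2!·2!·2!) = 1/8
Σ = 1/8  ⇒  CG² = 144/5·1/8² = 9/20
CG = +√(9/20) = +0.670820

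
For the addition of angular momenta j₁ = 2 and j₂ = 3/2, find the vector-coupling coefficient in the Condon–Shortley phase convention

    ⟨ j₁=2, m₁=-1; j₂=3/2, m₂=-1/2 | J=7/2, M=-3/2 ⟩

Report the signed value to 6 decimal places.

+0.755929  (= +√(4/7))

j₁+j₂−J=0  J+j₁−j₂=4  J−j₁+j₂=3  j₁+j₂+J+1=8
(j₁±m₁, j₂±m₂, J±M) = (1,3,1,2,2,5)
P² = 576/7
sum k=0..0:
  [0] +1/12 = 1/12
S = 1/12
C² = P²·S² = 4/7 ; C = +0.755929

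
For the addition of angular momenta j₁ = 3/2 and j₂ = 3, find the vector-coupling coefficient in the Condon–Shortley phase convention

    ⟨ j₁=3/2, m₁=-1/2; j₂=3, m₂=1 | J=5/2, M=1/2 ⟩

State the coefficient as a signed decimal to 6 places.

-0.119523  (= −√(1/70))

triangle: 2!*1!*4!/8! = 48/40320
(j±m)!: 1!*2!*4!*2!*3!*2! = 1152
prefactor² = (2J+1)*Δ*N² = 288/35
  k=1: −1/(1!*1!*1!*3!*0!*1!) = -1/6
  k=2: +1/(2!*0!*0!*2!*1!*2!) = 1/8
Σ = -1/24  ⇒  CG² = 288/35*(-1/24)² = 1/70
CG = −√(1/70) = -0.119523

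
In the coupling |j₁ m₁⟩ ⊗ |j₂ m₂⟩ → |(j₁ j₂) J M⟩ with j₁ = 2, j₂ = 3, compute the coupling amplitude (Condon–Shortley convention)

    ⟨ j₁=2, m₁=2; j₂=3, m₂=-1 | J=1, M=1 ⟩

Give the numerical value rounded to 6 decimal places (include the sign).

+√(1/35) ≈ +0.169031

triangle: 4!*0!*2!/7! = 48/5040
(j±m)!: 4!*0!*2!*4!*2!*0! = 2304
prefactor² = (2J+1)*Δ*N² = 2304/35
  k=0: +1/(0!*4!*0!*2!*0!*0!) = 1/48
Σ = 1/48  ⇒  CG² = 2304/35*1/48² = 1/35
CG = +√(1/35) = +0.169031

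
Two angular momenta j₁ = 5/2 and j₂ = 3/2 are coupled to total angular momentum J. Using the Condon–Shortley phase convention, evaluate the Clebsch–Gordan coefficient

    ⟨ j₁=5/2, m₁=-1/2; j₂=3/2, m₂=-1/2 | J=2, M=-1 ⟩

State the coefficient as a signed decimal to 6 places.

-0.545545  (= −√(25/84))

j₁+j₂−J=2  J+j₁−j₂=3  J−j₁+j₂=1  j₁+j₂+J+1=7
(j₁±m₁, j₂±m₂, J±M) = (2,3,1,2,1,3)
P² = 12/7
sum k=0..1:
  [0] +1/12 = 1/12
  [1] −1/2 = -1/2
S = -5/12
C² = P²·S² = 25/84 ; C = -0.545545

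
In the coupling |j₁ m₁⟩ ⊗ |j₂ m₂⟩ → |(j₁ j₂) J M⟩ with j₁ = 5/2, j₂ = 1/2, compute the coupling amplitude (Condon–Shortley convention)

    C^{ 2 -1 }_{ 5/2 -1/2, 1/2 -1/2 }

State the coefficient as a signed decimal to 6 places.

+√(1/3) ≈ +0.577350

j₁+j₂−J=1  J+j₁−j₂=4  J−j₁+j₂=0  j₁+j₂+J+1=6
(j₁±m₁, j₂±m₂, J±M) = (2,3,0,1,1,3)
P² = 12
sum k=0..0:
  [0] +1/6 = 1/6
S = 1/6
C² = P²·S² = 1/3 ; C = +0.577350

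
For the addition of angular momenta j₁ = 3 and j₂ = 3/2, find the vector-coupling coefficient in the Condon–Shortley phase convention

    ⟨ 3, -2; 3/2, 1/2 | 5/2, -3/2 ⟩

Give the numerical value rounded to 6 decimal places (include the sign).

triangle: 2!×4!×1!/8! = 48/40320
(j±m)!: 1!×5!×2!×1!×1!×4! = 5760
prefactor² = (2J+1)×Δ×N² = 288/7
  k=1: −1/(1!×1!×4!×1!×0!×0!) = -1/24
  k=2: +1/(2!×0!×3!×0!×1!×1!) = 1/12
Σ = 1/24  ⇒  CG² = 288/7×1/24² = 1/14
CG = +√(1/14) = +0.267261

+0.267261  (= +√(1/14))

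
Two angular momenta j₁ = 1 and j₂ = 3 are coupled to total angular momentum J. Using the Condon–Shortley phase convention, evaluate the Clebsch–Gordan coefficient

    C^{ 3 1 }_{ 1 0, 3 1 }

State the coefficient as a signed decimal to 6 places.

j₁+j₂−J=1  J+j₁−j₂=1  J−j₁+j₂=5  j₁+j₂+J+1=8
(j₁±m₁, j₂±m₂, J±M) = (1,1,4,2,4,2)
P² = 48
sum k=0..1:
  [0] +1/24 = 1/24
  [1] −1/12 = -1/12
S = -1/24
C² = P²·S² = 1/12 ; C = -0.288675

-0.288675  (= −√(1/12))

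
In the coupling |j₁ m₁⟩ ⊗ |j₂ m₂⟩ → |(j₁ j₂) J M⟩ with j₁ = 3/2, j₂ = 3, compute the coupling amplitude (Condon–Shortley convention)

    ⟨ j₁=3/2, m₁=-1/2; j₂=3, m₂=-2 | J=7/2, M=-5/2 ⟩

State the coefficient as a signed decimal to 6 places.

+0.377964  (= +√(1/7))

j₁+j₂−J=1  J+j₁−j₂=2  J−j₁+j₂=5  j₁+j₂+J+1=9
(j₁±m₁, j₂±m₂, J±M) = (1,2,1,5,1,6)
P² = 6400/7
sum k=0..1:
  [0] +1/48 = 1/48
  [1] −1/120 = -1/120
S = 1/80
C² = P²·S² = 1/7 ; C = +0.377964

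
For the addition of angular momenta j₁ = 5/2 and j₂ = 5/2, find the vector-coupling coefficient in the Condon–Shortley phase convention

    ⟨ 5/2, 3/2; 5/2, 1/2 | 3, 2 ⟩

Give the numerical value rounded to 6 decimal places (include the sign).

j₁+j₂−J=2  J+j₁−j₂=3  J−j₁+j₂=3  j₁+j₂+J+1=9
(j₁±m₁, j₂±m₂, J±M) = (4,1,3,2,5,1)
P² = 48
sum k=0..1:
  [0] +1/24 = 1/24
  [1] −1/12 = -1/12
S = -1/24
C² = P²·S² = 1/12 ; C = -0.288675

-0.288675  (= −√(1/12))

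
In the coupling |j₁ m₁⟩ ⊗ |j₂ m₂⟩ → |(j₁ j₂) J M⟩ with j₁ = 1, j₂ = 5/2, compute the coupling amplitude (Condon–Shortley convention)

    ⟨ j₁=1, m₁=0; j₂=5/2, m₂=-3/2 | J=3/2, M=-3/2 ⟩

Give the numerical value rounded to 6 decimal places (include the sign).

j₁+j₂−J=2  J+j₁−j₂=0  J−j₁+j₂=3  j₁+j₂+J+1=6
(j₁±m₁, j₂±m₂, J±M) = (1,1,1,4,0,3)
P² = 48/5
sum k=1..1:
  [1] −1/6 = -1/6
S = -1/6
C² = P²·S² = 4/15 ; C = -0.516398

−√(4/15) = -0.516398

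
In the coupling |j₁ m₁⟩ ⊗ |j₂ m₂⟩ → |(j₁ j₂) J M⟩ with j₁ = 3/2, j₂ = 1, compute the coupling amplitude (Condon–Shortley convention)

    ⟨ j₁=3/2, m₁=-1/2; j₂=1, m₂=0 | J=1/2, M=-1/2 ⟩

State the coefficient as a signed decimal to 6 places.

-0.577350  (= −√(1/3))

√[2·2!1!0!/4! · 1!2!1!1!0!1!] = √(1/3)
  +(−1)^1/∏(1,1,1,0,0,0)! = -1  (running -1)
⟨..|..⟩ = √(1/3)·(-1) = -0.577350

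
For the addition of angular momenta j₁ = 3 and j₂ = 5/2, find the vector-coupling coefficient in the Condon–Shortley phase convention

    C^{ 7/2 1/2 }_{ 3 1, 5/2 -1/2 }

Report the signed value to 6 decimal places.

-0.125988

√[8·2!4!3!/10! · 4!2!2!3!4!3!] = √(9216/175)
  +(−1)^0/∏(0,2,2,2,2,1)! = 1/16  (running 1/16)
  +(−1)^1/∏(1,1,1,1,3,2)! = -1/12  (running -1/48)
  +(−1)^2/∏(2,0,0,0,4,3)! = 1/288  (running -5/288)
⟨..|..⟩ = √(9216/175)·(-5/288) = -0.125988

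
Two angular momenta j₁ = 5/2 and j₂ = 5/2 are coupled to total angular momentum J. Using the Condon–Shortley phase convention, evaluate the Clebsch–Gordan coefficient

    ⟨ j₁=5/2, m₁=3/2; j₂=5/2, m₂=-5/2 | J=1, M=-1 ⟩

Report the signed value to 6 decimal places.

+0.377964

j₁+j₂−J=4  J+j₁−j₂=1  J−j₁+j₂=1  j₁+j₂+J+1=7
(j₁±m₁, j₂±m₂, J±M) = (4,1,0,5,0,2)
P² = 576/7
sum k=0..0:
  [0] +1/24 = 1/24
S = 1/24
C² = P²·S² = 1/7 ; C = +0.377964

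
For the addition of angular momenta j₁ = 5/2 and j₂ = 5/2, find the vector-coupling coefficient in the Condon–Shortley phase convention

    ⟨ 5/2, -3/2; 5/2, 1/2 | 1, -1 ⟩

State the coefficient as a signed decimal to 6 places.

-0.478091

√[3·4!1!1!/7! · 1!4!3!2!0!2!] = √(288/35)
  +(−1)^3/∏(3,1,1,0,0,1)! = -1/6  (running -1/6)
⟨..|..⟩ = √(288/35)·(-1/6) = -0.478091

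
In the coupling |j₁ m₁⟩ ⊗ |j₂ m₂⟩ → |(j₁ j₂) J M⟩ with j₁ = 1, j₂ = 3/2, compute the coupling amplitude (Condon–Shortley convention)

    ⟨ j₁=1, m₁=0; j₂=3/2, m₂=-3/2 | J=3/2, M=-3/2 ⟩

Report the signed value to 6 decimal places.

triangle: 1!*1!*2!/5! = 2/120
(j±m)!: 1!*1!*0!*3!*0!*3! = 36
prefactor² = (2J+1)*Δ*N² = 12/5
  k=0: +1/(0!*1!*1!*0!*0!*2!) = 1/2
Σ = 1/2  ⇒  CG² = 12/5*1/2² = 3/5
CG = +√(3/5) = +0.774597

+√(3/5) = +0.774597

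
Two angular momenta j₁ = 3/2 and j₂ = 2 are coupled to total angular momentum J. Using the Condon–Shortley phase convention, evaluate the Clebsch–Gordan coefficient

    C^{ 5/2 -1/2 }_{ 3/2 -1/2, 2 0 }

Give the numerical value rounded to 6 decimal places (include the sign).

−√(3/35) ≈ -0.292770

√[6·1!2!3!/7! · 1!2!2!2!2!3!] = √(48/35)
  +(−1)^0/∏(0,1,2,2,0,1)! = 1/4  (running 1/4)
  +(−1)^1/∏(1,0,1,1,1,2)! = -1/2  (running -1/4)
⟨..|..⟩ = √(48/35)·(-1/4) = -0.292770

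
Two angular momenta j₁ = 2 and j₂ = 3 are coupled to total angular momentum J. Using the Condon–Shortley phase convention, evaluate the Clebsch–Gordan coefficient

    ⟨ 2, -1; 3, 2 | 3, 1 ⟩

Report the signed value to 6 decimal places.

√[7·2!2!4!/9! · 1!3!5!1!4!2!] = √(64)
  +(−1)^1/∏(1,1,2,4,0,0)! = -1/48  (running -1/48)
  +(−1)^2/∏(2,0,1,3,1,1)! = 1/12  (running 1/16)
⟨..|..⟩ = √(64)·(1/16) = +0.500000

+√(1/4) = +0.500000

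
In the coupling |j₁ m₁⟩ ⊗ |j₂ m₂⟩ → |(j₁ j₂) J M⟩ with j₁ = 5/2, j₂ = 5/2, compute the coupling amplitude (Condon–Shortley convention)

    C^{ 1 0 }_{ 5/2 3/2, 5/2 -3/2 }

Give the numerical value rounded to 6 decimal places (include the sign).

-0.358569

√[3·4!1!1!/7! · 4!1!1!4!1!1!] = √(288/35)
  +(−1)^0/∏(0,4,1,1,0,0)! = 1/24  (running 1/24)
  +(−1)^1/∏(1,3,0,0,1,1)! = -1/6  (running -1/8)
⟨..|..⟩ = √(288/35)·(-1/8) = -0.358569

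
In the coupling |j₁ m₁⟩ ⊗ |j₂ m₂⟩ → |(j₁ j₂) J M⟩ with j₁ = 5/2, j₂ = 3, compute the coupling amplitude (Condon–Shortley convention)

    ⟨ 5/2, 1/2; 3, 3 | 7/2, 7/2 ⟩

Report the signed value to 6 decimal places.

+0.577350

√[8·2!3!4!/10! · 3!2!6!0!7!0!] = √(27648)
  +(−1)^2/∏(2,0,0,4,3,0)! = 1/288  (running 1/288)
⟨..|..⟩ = √(27648)·(1/288) = +0.577350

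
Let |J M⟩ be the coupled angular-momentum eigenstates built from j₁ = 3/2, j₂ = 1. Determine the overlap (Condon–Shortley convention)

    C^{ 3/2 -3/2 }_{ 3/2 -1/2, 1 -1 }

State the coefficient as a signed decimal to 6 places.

+√(2/5) ≈ +0.632456

√[4·1!2!1!/5! · 1!2!0!2!0!3!] = √(8/5)
  +(−1)^0/∏(0,1,2,0,0,1)! = 1/2  (running 1/2)
⟨..|..⟩ = √(8/5)·(1/2) = +0.632456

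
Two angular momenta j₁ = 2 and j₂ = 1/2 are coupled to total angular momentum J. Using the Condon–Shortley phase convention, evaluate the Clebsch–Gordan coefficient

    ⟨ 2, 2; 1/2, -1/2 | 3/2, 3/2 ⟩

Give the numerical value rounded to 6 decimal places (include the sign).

+0.894427  (= +√(4/5))

√[4·1!3!0!/5! · 4!0!0!1!3!0!] = √(144/5)
  +(−1)^0/∏(0,1,0,0,3,0)! = 1/6  (running 1/6)
⟨..|..⟩ = √(144/5)·(1/6) = +0.894427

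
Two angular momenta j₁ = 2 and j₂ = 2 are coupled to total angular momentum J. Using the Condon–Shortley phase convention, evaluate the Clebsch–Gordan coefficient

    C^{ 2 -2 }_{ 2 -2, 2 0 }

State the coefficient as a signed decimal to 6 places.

√[5·2!2!2!/7! · 0!4!2!2!0!4!] = √(128/7)
  +(−1)^2/∏(2,0,2,0,0,2)! = 1/8  (running 1/8)
⟨..|..⟩ = √(128/7)·(1/8) = +0.534522

+0.534522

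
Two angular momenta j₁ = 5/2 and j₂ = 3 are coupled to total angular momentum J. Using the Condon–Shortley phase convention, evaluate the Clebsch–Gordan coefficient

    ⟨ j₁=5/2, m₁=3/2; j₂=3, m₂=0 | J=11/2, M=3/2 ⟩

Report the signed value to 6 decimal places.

+0.550482

√[12·0!5!6!/12! · 4!1!3!3!7!4!] = √(2488320/11)
  +(−1)^0/∏(0,0,1,3,4,3)! = 1/864  (running 1/864)
⟨..|..⟩ = √(2488320/11)·(1/864) = +0.550482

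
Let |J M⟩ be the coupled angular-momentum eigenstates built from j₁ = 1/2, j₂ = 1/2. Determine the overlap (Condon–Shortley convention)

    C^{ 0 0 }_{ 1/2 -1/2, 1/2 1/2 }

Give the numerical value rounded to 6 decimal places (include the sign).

-0.707107  (= −√(1/2))

j₁+j₂−J=1  J+j₁−j₂=0  J−j₁+j₂=0  j₁+j₂+J+1=2
(j₁±m₁, j₂±m₂, J±M) = (0,1,1,0,0,0)
P² = 1/2
sum k=1..1:
  [1] −1/1 = -1
S = -1
C² = P²·S² = 1/2 ; C = -0.707107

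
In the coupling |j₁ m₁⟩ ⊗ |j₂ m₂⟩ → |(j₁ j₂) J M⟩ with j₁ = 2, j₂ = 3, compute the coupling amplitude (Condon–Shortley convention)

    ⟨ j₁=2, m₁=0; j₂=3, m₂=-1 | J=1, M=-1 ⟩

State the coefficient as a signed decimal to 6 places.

+0.414039  (= +√(6/35))

j₁+j₂−J=4  J+j₁−j₂=0  J−j₁+j₂=2  j₁+j₂+J+1=7
(j₁±m₁, j₂±m₂, J±M) = (2,2,2,4,0,2)
P² = 384/35
sum k=2..2:
  [2] +1/8 = 1/8
S = 1/8
C² = P²·S² = 6/35 ; C = +0.414039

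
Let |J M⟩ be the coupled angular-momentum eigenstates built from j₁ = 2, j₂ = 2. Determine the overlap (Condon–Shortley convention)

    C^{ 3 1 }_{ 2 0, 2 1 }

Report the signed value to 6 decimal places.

√[7·1!3!3!/8! · 2!2!3!1!4!2!] = √(36/5)
  +(−1)^0/∏(0,1,2,3,1,0)! = 1/12  (running 1/12)
  +(−1)^1/∏(1,0,1,2,2,1)! = -1/4  (running -1/6)
⟨..|..⟩ = √(36/5)·(-1/6) = -0.447214

-0.447214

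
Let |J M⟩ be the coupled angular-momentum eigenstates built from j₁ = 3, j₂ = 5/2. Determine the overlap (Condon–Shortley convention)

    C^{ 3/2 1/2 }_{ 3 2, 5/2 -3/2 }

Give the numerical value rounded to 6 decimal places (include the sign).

−√(1/21) = -0.218218

triangle: 4!×2!×1!/8! = 48/40320
(j±m)!: 5!×1!×1!×4!×2!×1! = 5760
prefactor² = (2J+1)×Δ×N² = 192/7
  k=0: +1/(0!×4!×1!×1!×1!×0!) = 1/24
  k=1: −1/(1!×3!×0!×0!×2!×1!) = -1/12
Σ = -1/24  ⇒  CG² = 192/7×(-1/24)² = 1/21
CG = −√(1/21) = -0.218218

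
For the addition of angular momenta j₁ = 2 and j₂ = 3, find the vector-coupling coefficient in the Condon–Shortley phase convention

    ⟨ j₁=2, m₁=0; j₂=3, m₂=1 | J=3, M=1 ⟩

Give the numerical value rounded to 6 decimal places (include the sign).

triangle: 2!*2!*4!/9! = 96/362880
(j±m)!: 2!*2!*4!*2!*4!*2! = 9216
prefactor² = (2J+1)*Δ*N² = 256/15
  k=0: +1/(0!*2!*2!*4!*0!*0!) = 1/96
  k=1: −1/(1!*1!*1!*3!*1!*1!) = -1/6
  k=2: +1/(2!*0!*0!*2!*2!*2!) = 1/16
Σ = -3/32  ⇒  CG² = 256/15*(-3/32)² = 3/20
CG = −√(3/20) = -0.387298

-0.387298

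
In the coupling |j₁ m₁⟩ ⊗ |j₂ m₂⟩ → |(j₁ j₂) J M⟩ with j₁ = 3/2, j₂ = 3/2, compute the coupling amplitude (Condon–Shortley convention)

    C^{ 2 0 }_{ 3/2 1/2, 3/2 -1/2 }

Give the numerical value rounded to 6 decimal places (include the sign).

√[5·1!2!2!/6! · 2!1!1!2!2!2!] = √(4/9)
  +(−1)^0/∏(0,1,1,1,1,1)! = 1  (running 1)
  +(−1)^1/∏(1,0,0,0,2,2)! = -1/4  (running 3/4)
⟨..|..⟩ = √(4/9)·(3/4) = +0.500000

+0.500000  (= +√(1/4))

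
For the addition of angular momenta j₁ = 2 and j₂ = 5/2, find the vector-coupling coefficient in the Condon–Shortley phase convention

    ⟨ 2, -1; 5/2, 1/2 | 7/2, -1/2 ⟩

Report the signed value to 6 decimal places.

−√(14/45) ≈ -0.557773

√[8·1!3!4!/9! · 1!3!3!2!3!4!] = √(1152/35)
  +(−1)^0/∏(0,1,3,3,0,1)! = 1/36  (running 1/36)
  +(−1)^1/∏(1,0,2,2,1,2)! = -1/8  (running -7/72)
⟨..|..⟩ = √(1152/35)·(-7/72) = -0.557773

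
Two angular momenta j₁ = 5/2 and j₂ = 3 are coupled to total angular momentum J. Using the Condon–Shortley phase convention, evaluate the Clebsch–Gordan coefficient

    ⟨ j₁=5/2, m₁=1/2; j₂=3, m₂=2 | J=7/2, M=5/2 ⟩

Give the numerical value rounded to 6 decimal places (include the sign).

j₁+j₂−J=2  J+j₁−j₂=3  J−j₁+j₂=4  j₁+j₂+J+1=10
(j₁±m₁, j₂±m₂, J±M) = (3,2,5,1,6,1)
P² = 4608/7
sum k=1..2:
  [1] −1/48 = -1/48
  [2] +1/72 = 1/72
S = -1/144
C² = P²·S² = 2/63 ; C = -0.178174

-0.178174  (= −√(2/63))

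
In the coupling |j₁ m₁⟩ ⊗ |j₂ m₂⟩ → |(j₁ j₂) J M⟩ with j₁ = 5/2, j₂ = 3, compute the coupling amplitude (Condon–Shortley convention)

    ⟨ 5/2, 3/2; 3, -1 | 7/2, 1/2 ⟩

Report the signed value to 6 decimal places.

+0.356348

√[8·2!3!4!/10! · 4!1!2!4!4!3!] = √(18432/175)
  +(−1)^0/∏(0,2,1,2,2,2)! = 1/16  (running 1/16)
  +(−1)^1/∏(1,1,0,1,3,3)! = -1/36  (running 5/144)
⟨..|..⟩ = √(18432/175)·(5/144) = +0.356348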